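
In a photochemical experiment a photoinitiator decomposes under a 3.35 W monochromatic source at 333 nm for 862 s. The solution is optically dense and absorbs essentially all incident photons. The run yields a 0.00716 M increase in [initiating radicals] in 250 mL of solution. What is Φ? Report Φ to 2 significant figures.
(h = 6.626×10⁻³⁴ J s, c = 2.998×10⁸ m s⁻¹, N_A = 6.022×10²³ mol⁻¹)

Φ = 0.22

Product: (0.00716 M)(0.25 L) = 0.001790 mol.
Photon energy at 333 nm: hc/λ = (6.626×10⁻³⁴)(2.998×10⁸)/(333×10⁻⁹) = 5.965×10⁻¹⁹ J.
Energy delivered: (3.35 W)(862 s) = 2888 J.
Photons incident: 2888 / 5.965×10⁻¹⁹ = 4.842×10²¹, i.e. 4.842×10²¹/6.022×10²³ = 0.008041 mol.
Φ = 0.001790 mol / 0.008041 mol photons = 0.22.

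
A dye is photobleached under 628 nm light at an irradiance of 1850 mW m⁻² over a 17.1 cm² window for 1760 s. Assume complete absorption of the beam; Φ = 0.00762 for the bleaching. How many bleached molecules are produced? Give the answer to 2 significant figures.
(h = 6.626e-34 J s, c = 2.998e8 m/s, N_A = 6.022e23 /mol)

1.3e17 bleached molecules

Photon energy at 628 nm: hc/λ = (6.626e-34)(2.998e8)/(628e-9) = 3.163e-19 J.
Energy delivered: (1850 mW m⁻²)(17.1e-4 m²)(1760 s) = 5.568 J.
Photons incident: 5.568 / 3.163e-19 = 1.760e19, i.e. 1.760e19/6.022e23 = 2.923e-5 mol.
Product: Φ × n_abs = 0.00762 × 2.923e-5 = 2.227e-7 mol.
As a count: 2.227e-7 × 6.022e23 = 1.3e17.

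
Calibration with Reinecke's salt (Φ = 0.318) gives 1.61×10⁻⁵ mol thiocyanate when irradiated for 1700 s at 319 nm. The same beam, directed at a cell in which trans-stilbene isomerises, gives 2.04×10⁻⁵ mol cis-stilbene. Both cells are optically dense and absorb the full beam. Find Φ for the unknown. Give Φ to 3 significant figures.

Φ = 0.403

Photons absorbed by the actinometer: 1.61×10⁻⁵ / 0.318 = 5.063×10⁻⁵ mol.
Φ(unknown) = 2.04×10⁻⁵ / 5.063×10⁻⁵ = 0.403.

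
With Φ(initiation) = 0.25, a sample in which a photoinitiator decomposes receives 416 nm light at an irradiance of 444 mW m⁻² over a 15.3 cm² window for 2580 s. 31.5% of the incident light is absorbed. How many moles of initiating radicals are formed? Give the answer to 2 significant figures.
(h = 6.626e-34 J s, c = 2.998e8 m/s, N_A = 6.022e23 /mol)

4.8e-7 mol

Photon energy at 416 nm: hc/λ = (6.626e-34)(2.998e8)/(416e-9) = 4.775e-19 J.
Energy delivered: (444 mW m⁻²)(15.3e-4 m²)(2580 s) = 1.753 J.
Photons incident: 1.753 / 4.775e-19 = 3.671e18, i.e. 3.671e18/6.022e23 = 6.096e-6 mol.
Photons absorbed: 0.315 × 6.096e-6 = 1.920e-6 mol.
Product: Φ × n_abs = 0.25 × 1.920e-6 = 4.800e-7 mol.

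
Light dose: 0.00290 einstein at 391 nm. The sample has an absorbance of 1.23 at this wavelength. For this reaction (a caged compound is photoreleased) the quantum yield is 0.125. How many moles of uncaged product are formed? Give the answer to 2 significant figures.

Fraction absorbed: 1 − 10^(−1.23) = 0.9411.
Photons absorbed: 0.9411 × 0.00290 = 0.002729 mol.
Product: Φ × n_abs = 0.125 × 0.002729 = 3.411e-4 mol.

3.4e-4 mol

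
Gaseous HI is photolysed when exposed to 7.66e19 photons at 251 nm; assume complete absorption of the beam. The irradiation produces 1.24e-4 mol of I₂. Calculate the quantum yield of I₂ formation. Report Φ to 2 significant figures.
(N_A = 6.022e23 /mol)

Moles of photons: 7.66e19 / 6.022e23 = 1.272e-4 mol.
Φ = 1.24e-4 mol / 1.272e-4 mol photons = 0.97.

Φ = 0.97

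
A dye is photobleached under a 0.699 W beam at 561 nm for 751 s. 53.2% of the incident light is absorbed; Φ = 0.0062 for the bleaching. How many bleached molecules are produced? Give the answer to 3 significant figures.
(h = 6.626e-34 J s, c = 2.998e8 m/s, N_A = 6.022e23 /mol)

Photon energy at 561 nm: hc/λ = (6.626e-34)(2.998e8)/(561e-9) = 3.541e-19 J.
Energy delivered: (0.699 W)(751 s) = 524.9 J.
Photons incident: 524.9 / 3.541e-19 = 1.482e21, i.e. 1.482e21/6.022e23 = 0.002461 mol.
Photons absorbed: 0.532 × 0.002461 = 0.001309 mol.
Product: Φ × n_abs = 0.0062 × 0.001309 = 8.116e-6 mol.
As a count: 8.116e-6 × 6.022e23 = 4.89e18.

4.89e18 bleached molecules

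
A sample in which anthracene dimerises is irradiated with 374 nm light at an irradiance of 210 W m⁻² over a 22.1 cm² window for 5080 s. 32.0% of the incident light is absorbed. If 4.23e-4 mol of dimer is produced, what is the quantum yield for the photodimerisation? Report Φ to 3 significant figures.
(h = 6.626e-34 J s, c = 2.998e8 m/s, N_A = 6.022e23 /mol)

Photon energy at 374 nm: hc/λ = (6.626e-34)(2.998e8)/(374e-9) = 5.311e-19 J.
Energy delivered: (210 W m⁻²)(22.1e-4 m²)(5080 s) = 2358 J.
Photons incident: 2358 / 5.311e-19 = 4.440e21, i.e. 4.440e21/6.022e23 = 0.007373 mol.
Photons absorbed: 0.320 × 0.007373 = 0.002359 mol.
Φ = 4.23e-4 mol / 0.002359 mol photons = 0.179.

Φ = 0.179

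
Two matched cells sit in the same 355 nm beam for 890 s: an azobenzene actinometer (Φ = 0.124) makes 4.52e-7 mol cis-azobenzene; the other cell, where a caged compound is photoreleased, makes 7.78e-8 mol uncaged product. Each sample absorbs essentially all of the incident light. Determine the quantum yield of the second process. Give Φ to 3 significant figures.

Photons absorbed by the actinometer: 4.52e-7 / 0.124 = 3.645e-6 mol.
Φ(unknown) = 7.78e-8 / 3.645e-6 = 0.0213.

Φ = 0.0213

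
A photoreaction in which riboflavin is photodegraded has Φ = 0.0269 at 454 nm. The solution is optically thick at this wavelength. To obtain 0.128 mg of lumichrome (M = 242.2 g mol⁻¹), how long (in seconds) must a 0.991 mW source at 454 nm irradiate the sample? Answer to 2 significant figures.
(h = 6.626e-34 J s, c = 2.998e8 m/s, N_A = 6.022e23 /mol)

t ≈ 5200 s

Product: 0.128 mg / 242.2 g mol⁻¹ = 5.285e-7 mol.
Photons that must be absorbed: 5.285e-7 / 0.0269 = 1.965e-5 mol.
Photon energy: hc/λ = 4.375e-19 J; per mole, 2.635e5 J mol⁻¹.
Energy required: 1.965e-5 × 2.635e5 = 5.178 J.
Time: 5.178 J / 0.000991 W = 5200 s.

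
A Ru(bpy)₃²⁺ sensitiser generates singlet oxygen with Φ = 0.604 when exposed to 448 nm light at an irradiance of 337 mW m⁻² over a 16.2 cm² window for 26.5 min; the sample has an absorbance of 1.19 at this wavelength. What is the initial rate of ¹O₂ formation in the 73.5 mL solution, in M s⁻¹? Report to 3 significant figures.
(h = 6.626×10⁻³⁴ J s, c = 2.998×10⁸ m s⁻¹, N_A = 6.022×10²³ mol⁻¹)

Photon energy at 448 nm: hc/λ = (6.626×10⁻³⁴)(2.998×10⁸)/(448×10⁻⁹) = 4.434×10⁻¹⁹ J.
Energy delivered: (337 mW m⁻²)(16.2×10⁻⁴ m²)(1590 s) = 0.8680 J.
Photons incident: 0.8680 / 4.434×10⁻¹⁹ = 1.958×10¹⁸, i.e. 1.958×10¹⁸/6.022×10²³ = 3.251×10⁻⁶ mol.
Fraction absorbed: 1 − 10^(−1.19) = 0.9354.
Photons absorbed: 0.9354 × 3.251×10⁻⁶ = 3.041×10⁻⁶ mol.
Product formed: 0.604 × 3.041×10⁻⁶ = 1.837×10⁻⁶ mol.
Rate: 1.837×10⁻⁶ mol / (1590 s × 0.0735 L) = 1.57×10⁻⁸ M s⁻¹.

1.57×10⁻⁸ M s⁻¹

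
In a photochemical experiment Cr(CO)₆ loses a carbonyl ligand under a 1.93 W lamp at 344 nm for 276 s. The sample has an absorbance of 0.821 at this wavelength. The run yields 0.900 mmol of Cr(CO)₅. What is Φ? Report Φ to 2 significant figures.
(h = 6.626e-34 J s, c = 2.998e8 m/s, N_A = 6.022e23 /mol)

Φ = 0.69

Product: 0.900 mmol = 9.00e-4 mol.
Photon energy at 344 nm: hc/λ = (6.626e-34)(2.998e8)/(344e-9) = 5.775e-19 J.
Energy delivered: (1.93 W)(276 s) = 532.7 J.
Photons incident: 532.7 / 5.775e-19 = 9.224e20, i.e. 9.224e20/6.022e23 = 0.001532 mol.
Fraction absorbed: 1 − 10^(−0.821) = 0.8490.
Photons absorbed: 0.8490 × 0.001532 = 0.001301 mol.
Φ = 9.00e-4 mol / 0.001301 mol photons = 0.69.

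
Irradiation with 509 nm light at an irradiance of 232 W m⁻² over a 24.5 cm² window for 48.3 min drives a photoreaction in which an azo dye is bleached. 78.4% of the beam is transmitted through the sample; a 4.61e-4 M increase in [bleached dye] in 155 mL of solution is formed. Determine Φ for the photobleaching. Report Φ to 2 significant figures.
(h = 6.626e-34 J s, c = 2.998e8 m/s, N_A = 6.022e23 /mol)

Φ = 0.047

Product: (4.61e-4 M)(0.155 L) = 7.146e-5 mol.
Photon energy at 509 nm: hc/λ = (6.626e-34)(2.998e8)/(509e-9) = 3.903e-19 J.
Energy delivered: (232 W m⁻²)(24.5e-4 m²)(2898 s) = 1647 J.
Photons incident: 1647 / 3.903e-19 = 4.220e21, i.e. 4.220e21/6.022e23 = 0.007008 mol.
Fraction absorbed: 1 − 78.4/100 = 0.2160.
Photons absorbed: 0.2160 × 0.007008 = 0.001514 mol.
Φ = 7.146e-5 mol / 0.001514 mol photons = 0.047.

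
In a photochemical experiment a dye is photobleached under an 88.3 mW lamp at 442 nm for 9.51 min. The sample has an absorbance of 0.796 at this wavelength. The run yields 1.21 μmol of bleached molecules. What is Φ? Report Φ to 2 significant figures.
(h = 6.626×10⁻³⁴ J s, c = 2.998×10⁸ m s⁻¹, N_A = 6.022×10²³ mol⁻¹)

Φ = 0.0077

Product: 1.21 μmol = 1.21×10⁻⁶ mol.
Photon energy at 442 nm: hc/λ = (6.626×10⁻³⁴)(2.998×10⁸)/(442×10⁻⁹) = 4.494×10⁻¹⁹ J.
Energy delivered: (88.3 mW)(570.6 s) = 50.38 J.
Photons incident: 50.38 / 4.494×10⁻¹⁹ = 1.121×10²⁰, i.e. 1.121×10²⁰/6.022×10²³ = 1.862×10⁻⁴ mol.
Fraction absorbed: 1 − 10^(−0.796) = 0.8400.
Photons absorbed: 0.8400 × 1.862×10⁻⁴ = 1.564×10⁻⁴ mol.
Φ = 1.21×10⁻⁶ mol / 1.564×10⁻⁴ mol photons = 0.0077.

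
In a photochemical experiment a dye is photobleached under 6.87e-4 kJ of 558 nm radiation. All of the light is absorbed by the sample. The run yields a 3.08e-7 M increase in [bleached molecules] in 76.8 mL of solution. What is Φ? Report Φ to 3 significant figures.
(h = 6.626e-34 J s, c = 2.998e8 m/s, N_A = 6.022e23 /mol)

Φ = 0.00738

Product: (3.08e-7 M)(0.0768 L) = 2.365e-8 mol.
Photon energy at 558 nm: hc/λ = (6.626e-34)(2.998e8)/(558e-9) = 3.560e-19 J.
Incident energy: 6.87e-4 kJ = 0.687 J.
Photons incident: 0.687 / 3.560e-19 = 1.930e18, i.e. 1.930e18/6.022e23 = 3.205e-6 mol.
Φ = 2.365e-8 mol / 3.205e-6 mol photons = 0.00738.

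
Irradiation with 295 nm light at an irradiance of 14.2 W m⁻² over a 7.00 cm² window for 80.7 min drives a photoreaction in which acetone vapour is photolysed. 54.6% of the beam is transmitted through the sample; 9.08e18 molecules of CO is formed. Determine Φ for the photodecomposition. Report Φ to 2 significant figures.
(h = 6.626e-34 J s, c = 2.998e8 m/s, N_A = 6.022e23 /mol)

Φ = 0.28

Product: 9.08e18 / 6.022e23 = 1.508e-5 mol.
Photon energy at 295 nm: hc/λ = (6.626e-34)(2.998e8)/(295e-9) = 6.734e-19 J.
Energy delivered: (14.2 W m⁻²)(7.00e-4 m²)(4842 s) = 48.13 J.
Photons incident: 48.13 / 6.734e-19 = 7.147e19, i.e. 7.147e19/6.022e23 = 1.187e-4 mol.
Fraction absorbed: 1 − 54.6/100 = 0.4540.
Photons absorbed: 0.4540 × 1.187e-4 = 5.389e-5 mol.
Φ = 1.508e-5 mol / 5.389e-5 mol photons = 0.28.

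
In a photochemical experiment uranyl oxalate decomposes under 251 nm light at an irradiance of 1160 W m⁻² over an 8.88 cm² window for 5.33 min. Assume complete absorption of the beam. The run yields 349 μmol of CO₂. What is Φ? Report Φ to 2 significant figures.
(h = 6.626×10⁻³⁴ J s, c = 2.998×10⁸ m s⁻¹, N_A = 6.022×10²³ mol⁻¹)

Φ = 0.50

Product: 349 μmol = 3.49×10⁻⁴ mol.
Photon energy at 251 nm: hc/λ = (6.626×10⁻³⁴)(2.998×10⁸)/(251×10⁻⁹) = 7.914×10⁻¹⁹ J.
Energy delivered: (1160 W m⁻²)(8.88×10⁻⁴ m²)(319.8 s) = 329.4 J.
Photons incident: 329.4 / 7.914×10⁻¹⁹ = 4.162×10²⁰, i.e. 4.162×10²⁰/6.022×10²³ = 6.911×10⁻⁴ mol.
Φ = 3.49×10⁻⁴ mol / 6.911×10⁻⁴ mol photons = 0.50.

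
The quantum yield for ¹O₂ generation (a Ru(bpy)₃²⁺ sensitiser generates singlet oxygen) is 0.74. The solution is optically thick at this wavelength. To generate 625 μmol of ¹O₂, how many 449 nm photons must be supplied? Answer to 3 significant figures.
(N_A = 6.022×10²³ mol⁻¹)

Product: 625 μmol = 6.25×10⁻⁴ mol.
Photons that must be absorbed: 6.25×10⁻⁴ / 0.74 = 8.446×10⁻⁴ mol.
Photon count: 8.446×10⁻⁴ × 6.022×10²³ = 5.09×10²⁰.

5.09×10²⁰ photons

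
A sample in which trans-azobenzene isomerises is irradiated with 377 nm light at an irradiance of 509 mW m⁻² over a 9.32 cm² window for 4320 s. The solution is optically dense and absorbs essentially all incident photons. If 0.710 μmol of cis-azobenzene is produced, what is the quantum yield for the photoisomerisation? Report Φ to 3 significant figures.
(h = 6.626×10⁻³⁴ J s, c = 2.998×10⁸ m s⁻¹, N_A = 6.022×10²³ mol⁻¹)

Product: 0.710 μmol = 7.10×10⁻⁷ mol.
Photon energy at 377 nm: hc/λ = (6.626×10⁻³⁴)(2.998×10⁸)/(377×10⁻⁹) = 5.269×10⁻¹⁹ J.
Energy delivered: (509 mW m⁻²)(9.32×10⁻⁴ m²)(4320 s) = 2.049 J.
Photons incident: 2.049 / 5.269×10⁻¹⁹ = 3.889×10¹⁸, i.e. 3.889×10¹⁸/6.022×10²³ = 6.458×10⁻⁶ mol.
Φ = 7.10×10⁻⁷ mol / 6.458×10⁻⁶ mol photons = 0.110.

Φ = 0.110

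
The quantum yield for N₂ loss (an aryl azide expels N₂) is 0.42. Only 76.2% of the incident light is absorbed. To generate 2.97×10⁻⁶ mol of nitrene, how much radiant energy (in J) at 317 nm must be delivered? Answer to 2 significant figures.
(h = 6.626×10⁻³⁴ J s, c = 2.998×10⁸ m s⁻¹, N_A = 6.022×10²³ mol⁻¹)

Photons that must be absorbed: 2.97×10⁻⁶ / 0.42 = 7.071×10⁻⁶ mol.
Incident photons needed: 7.071×10⁻⁶ / 0.762 = 9.280×10⁻⁶ mol.
Photon energy: hc/λ = 6.266×10⁻¹⁹ J; per mole, 3.773×10⁵ J mol⁻¹.
Energy required: 9.280×10⁻⁶ × 3.773×10⁵ = 3.5 J.

3.5 J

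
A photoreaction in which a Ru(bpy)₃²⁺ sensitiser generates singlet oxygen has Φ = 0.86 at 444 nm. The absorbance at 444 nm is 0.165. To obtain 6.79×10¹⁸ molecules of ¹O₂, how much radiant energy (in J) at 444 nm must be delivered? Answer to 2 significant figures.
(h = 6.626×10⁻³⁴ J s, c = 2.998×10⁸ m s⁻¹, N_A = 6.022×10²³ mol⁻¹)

11 J

Product: 6.79×10¹⁸ / 6.022×10²³ = 1.128×10⁻⁵ mol.
Photons that must be absorbed: 1.128×10⁻⁵ / 0.86 = 1.312×10⁻⁵ mol.
Fraction absorbed: 1 − 10^(−0.165) = 0.3161.
Incident photons needed: 1.312×10⁻⁵ / 0.3161 = 4.151×10⁻⁵ mol.
Photon energy: hc/λ = 4.474×10⁻¹⁹ J; per mole, 2.694×10⁵ J mol⁻¹.
Energy required: 4.151×10⁻⁵ × 2.694×10⁵ = 11 J.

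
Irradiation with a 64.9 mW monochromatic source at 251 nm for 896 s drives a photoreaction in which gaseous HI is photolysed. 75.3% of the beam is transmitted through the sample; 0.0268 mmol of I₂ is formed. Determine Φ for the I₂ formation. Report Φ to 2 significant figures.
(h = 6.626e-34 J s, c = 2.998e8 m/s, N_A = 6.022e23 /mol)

Φ = 0.89

Product: 0.0268 mmol = 2.68e-5 mol.
Photon energy at 251 nm: hc/λ = (6.626e-34)(2.998e8)/(251e-9) = 7.914e-19 J.
Energy delivered: (64.9 mW)(896 s) = 58.15 J.
Photons incident: 58.15 / 7.914e-19 = 7.348e19, i.e. 7.348e19/6.022e23 = 1.220e-4 mol.
Fraction absorbed: 1 − 75.3/100 = 0.2470.
Photons absorbed: 0.2470 × 1.220e-4 = 3.013e-5 mol.
Φ = 2.68e-5 mol / 3.013e-5 mol photons = 0.89.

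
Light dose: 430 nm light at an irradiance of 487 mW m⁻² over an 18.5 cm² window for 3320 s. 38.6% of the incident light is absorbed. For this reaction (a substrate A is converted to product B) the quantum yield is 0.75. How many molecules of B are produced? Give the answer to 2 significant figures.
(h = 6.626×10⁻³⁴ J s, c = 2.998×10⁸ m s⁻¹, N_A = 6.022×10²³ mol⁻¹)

1.9×10¹⁸ molecules

Photon energy at 430 nm: hc/λ = (6.626×10⁻³⁴)(2.998×10⁸)/(430×10⁻⁹) = 4.620×10⁻¹⁹ J.
Energy delivered: (487 mW m⁻²)(18.5×10⁻⁴ m²)(3320 s) = 2.991 J.
Photons incident: 2.991 / 4.620×10⁻¹⁹ = 6.474×10¹⁸, i.e. 6.474×10¹⁸/6.022×10²³ = 1.075×10⁻⁵ mol.
Photons absorbed: 0.386 × 1.075×10⁻⁵ = 4.150×10⁻⁶ mol.
Product: Φ × n_abs = 0.75 × 4.150×10⁻⁶ = 3.113×10⁻⁶ mol.
As a count: 3.113×10⁻⁶ × 6.022×10²³ = 1.9×10¹⁸.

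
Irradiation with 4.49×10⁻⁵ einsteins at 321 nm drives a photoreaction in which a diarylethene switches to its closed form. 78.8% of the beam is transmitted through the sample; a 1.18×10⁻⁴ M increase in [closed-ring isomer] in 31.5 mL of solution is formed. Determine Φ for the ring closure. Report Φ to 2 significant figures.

Φ = 0.39

Product: (1.18×10⁻⁴ M)(0.0315 L) = 3.717×10⁻⁶ mol.
Fraction absorbed: 1 − 78.8/100 = 0.2120.
Photons absorbed: 0.2120 × 4.49×10⁻⁵ = 9.519×10⁻⁶ mol.
Φ = 3.717×10⁻⁶ mol / 9.519×10⁻⁶ mol photons = 0.39.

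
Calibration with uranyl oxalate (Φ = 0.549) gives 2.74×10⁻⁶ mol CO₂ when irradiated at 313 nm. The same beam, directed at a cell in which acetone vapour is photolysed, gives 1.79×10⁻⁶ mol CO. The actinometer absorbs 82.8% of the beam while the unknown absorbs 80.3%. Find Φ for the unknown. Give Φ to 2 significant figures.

Φ = 0.37

Photons absorbed by the actinometer: 2.74×10⁻⁶ / 0.549 = 4.991×10⁻⁶ mol.
Incident flux: 4.991×10⁻⁶ / 0.828 = 6.028×10⁻⁶ einstein.
Absorbed by unknown: 0.803 × 6.028×10⁻⁶ = 4.840×10⁻⁶ mol.
Φ(unknown) = 1.79×10⁻⁶ / 4.840×10⁻⁶ = 0.37.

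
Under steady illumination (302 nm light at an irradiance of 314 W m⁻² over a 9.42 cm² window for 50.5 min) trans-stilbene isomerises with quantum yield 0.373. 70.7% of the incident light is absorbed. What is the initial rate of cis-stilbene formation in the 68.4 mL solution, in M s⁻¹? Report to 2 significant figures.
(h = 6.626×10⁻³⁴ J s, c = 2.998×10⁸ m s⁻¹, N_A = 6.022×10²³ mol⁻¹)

2.9×10⁻⁶ M s⁻¹

Photon energy at 302 nm: hc/λ = (6.626×10⁻³⁴)(2.998×10⁸)/(302×10⁻⁹) = 6.578×10⁻¹⁹ J.
Energy delivered: (314 W m⁻²)(9.42×10⁻⁴ m²)(3030 s) = 896.2 J.
Photons incident: 896.2 / 6.578×10⁻¹⁹ = 1.362×10²¹, i.e. 1.362×10²¹/6.022×10²³ = 0.002262 mol.
Photons absorbed: 0.707 × 0.002262 = 0.001599 mol.
Product formed: 0.373 × 0.001599 = 5.964×10⁻⁴ mol.
Rate: 5.964×10⁻⁴ mol / (3030 s × 0.0684 L) = 2.9×10⁻⁶ M s⁻¹.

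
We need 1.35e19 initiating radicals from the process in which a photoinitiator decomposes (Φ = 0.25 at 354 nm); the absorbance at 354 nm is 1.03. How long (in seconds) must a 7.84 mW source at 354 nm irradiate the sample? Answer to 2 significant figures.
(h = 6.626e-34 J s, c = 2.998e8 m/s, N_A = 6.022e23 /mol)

t ≈ 4300 s

Product: 1.35e19 / 6.022e23 = 2.242e-5 mol.
Photons that must be absorbed: 2.242e-5 / 0.25 = 8.968e-5 mol.
Fraction absorbed: 1 − 10^(−1.03) = 0.9067.
Incident photons needed: 8.968e-5 / 0.9067 = 9.891e-5 mol.
Photon energy: hc/λ = 5.612e-19 J; per mole, 3.380e5 J mol⁻¹.
Energy required: 9.891e-5 × 3.380e5 = 33.43 J.
Time: 33.43 J / 0.00784 W = 4300 s.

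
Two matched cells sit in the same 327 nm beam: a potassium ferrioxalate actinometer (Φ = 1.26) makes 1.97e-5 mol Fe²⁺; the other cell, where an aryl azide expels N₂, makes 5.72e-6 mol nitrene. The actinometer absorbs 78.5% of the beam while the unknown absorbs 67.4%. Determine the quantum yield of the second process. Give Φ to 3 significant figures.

Photons absorbed by the actinometer: 1.97e-5 / 1.26 = 1.563e-5 mol.
Incident flux: 1.563e-5 / 0.785 = 1.991e-5 einstein.
Absorbed by unknown: 0.674 × 1.991e-5 = 1.342e-5 mol.
Φ(unknown) = 5.72e-6 / 1.342e-5 = 0.426.

Φ = 0.426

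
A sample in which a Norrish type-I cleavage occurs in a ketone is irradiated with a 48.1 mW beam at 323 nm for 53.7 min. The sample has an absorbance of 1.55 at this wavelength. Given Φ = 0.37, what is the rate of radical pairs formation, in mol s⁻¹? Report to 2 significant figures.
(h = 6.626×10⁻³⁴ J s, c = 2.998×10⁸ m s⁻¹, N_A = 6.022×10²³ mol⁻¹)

4.7×10⁻⁸ mol s⁻¹

Photon energy at 323 nm: hc/λ = (6.626×10⁻³⁴)(2.998×10⁸)/(323×10⁻⁹) = 6.150×10⁻¹⁹ J.
Energy delivered: (48.1 mW)(3222 s) = 155.0 J.
Photons incident: 155.0 / 6.150×10⁻¹⁹ = 2.520×10²⁰, i.e. 2.520×10²⁰/6.022×10²³ = 4.185×10⁻⁴ mol.
Fraction absorbed: 1 − 10^(−1.55) = 0.9718.
Photons absorbed: 0.9718 × 4.185×10⁻⁴ = 4.067×10⁻⁴ mol.
Product formed: 0.37 × 4.067×10⁻⁴ = 1.505×10⁻⁴ mol.
Rate: 1.505×10⁻⁴ / 3222 s = 4.7×10⁻⁸ mol s⁻¹.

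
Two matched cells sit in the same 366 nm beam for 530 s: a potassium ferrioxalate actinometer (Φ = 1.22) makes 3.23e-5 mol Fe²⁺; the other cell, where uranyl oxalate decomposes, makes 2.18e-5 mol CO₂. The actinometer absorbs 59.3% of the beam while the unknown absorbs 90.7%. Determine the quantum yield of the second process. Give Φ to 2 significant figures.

Φ = 0.54

Photons absorbed by the actinometer: 3.23e-5 / 1.22 = 2.648e-5 mol.
Incident flux: 2.648e-5 / 0.593 = 4.465e-5 einstein.
Absorbed by unknown: 0.907 × 4.465e-5 = 4.050e-5 mol.
Φ(unknown) = 2.18e-5 / 4.050e-5 = 0.54.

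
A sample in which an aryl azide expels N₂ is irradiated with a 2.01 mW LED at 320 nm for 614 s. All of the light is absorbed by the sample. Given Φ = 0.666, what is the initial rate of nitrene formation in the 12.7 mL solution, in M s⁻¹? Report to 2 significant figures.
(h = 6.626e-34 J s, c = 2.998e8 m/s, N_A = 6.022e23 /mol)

2.8e-7 M s⁻¹

Photon energy at 320 nm: hc/λ = (6.626e-34)(2.998e8)/(320e-9) = 6.208e-19 J.
Energy delivered: (2.01 mW)(614 s) = 1.234 J.
Photons incident: 1.234 / 6.208e-19 = 1.988e18, i.e. 1.988e18/6.022e23 = 3.301e-6 mol.
Product formed: 0.666 × 3.301e-6 = 2.198e-6 mol.
Rate: 2.198e-6 mol / (614 s × 0.0127 L) = 2.8e-7 M s⁻¹.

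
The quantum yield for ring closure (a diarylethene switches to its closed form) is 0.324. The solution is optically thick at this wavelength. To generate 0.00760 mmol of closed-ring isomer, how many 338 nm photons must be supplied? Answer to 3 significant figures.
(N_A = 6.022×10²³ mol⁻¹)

1.41×10¹⁹ photons

Product: 0.00760 mmol = 7.60×10⁻⁶ mol.
Photons that must be absorbed: 7.60×10⁻⁶ / 0.324 = 2.346×10⁻⁵ mol.
Photon count: 2.346×10⁻⁵ × 6.022×10²³ = 1.41×10¹⁹.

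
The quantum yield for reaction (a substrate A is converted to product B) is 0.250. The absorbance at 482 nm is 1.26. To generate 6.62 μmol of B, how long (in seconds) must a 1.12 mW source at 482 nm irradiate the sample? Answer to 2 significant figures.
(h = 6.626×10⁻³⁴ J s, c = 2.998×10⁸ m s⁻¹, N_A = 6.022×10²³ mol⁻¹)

Product: 6.62 μmol = 6.62×10⁻⁶ mol.
Photons that must be absorbed: 6.62×10⁻⁶ / 0.250 = 2.648×10⁻⁵ mol.
Fraction absorbed: 1 − 10^(−1.26) = 0.9450.
Incident photons needed: 2.648×10⁻⁵ / 0.9450 = 2.802×10⁻⁵ mol.
Photon energy: hc/λ = 4.121×10⁻¹⁹ J; per mole, 2.482×10⁵ J mol⁻¹.
Energy required: 2.802×10⁻⁵ × 2.482×10⁵ = 6.955 J.
Time: 6.955 J / 0.00112 W = 6200 s.

t ≈ 6200 s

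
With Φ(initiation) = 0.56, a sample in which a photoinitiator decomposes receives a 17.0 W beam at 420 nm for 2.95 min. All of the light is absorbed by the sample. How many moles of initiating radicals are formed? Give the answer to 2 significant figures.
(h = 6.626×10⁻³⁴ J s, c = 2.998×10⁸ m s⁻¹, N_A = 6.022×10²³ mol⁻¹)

Photon energy at 420 nm: hc/λ = (6.626×10⁻³⁴)(2.998×10⁸)/(420×10⁻⁹) = 4.730×10⁻¹⁹ J.
Energy delivered: (17.0 W)(177 s) = 3009 J.
Photons incident: 3009 / 4.730×10⁻¹⁹ = 6.362×10²¹, i.e. 6.362×10²¹/6.022×10²³ = 0.01056 mol.
Product: Φ × n_abs = 0.56 × 0.01056 = 0.005914 mol.

0.0059 mol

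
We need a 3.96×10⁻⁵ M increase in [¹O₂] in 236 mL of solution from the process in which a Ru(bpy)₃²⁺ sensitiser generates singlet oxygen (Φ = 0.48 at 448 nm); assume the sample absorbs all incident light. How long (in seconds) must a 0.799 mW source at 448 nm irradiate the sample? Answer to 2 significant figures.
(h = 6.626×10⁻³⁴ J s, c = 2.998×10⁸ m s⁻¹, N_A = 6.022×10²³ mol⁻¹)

t ≈ 6500 s

Product: (3.96×10⁻⁵ M)(0.236 L) = 9.346×10⁻⁶ mol.
Photons that must be absorbed: 9.346×10⁻⁶ / 0.48 = 1.947×10⁻⁵ mol.
Photon energy: hc/λ = 4.434×10⁻¹⁹ J; per mole, 2.670×10⁵ J mol⁻¹.
Energy required: 1.947×10⁻⁵ × 2.670×10⁵ = 5.198 J.
Time: 5.198 J / 0.000799 W = 6500 s.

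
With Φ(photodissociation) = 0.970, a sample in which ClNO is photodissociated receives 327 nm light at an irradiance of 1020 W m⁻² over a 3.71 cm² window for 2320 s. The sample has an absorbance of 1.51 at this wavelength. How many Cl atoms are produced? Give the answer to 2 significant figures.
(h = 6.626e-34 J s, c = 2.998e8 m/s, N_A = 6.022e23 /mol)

1.4e21 atoms

Photon energy at 327 nm: hc/λ = (6.626e-34)(2.998e8)/(327e-9) = 6.075e-19 J.
Energy delivered: (1020 W m⁻²)(3.71e-4 m²)(2320 s) = 877.9 J.
Photons incident: 877.9 / 6.075e-19 = 1.445e21, i.e. 1.445e21/6.022e23 = 0.002400 mol.
Fraction absorbed: 1 − 10^(−1.51) = 0.9691.
Photons absorbed: 0.9691 × 0.002400 = 0.002326 mol.
Product: Φ × n_abs = 0.970 × 0.002326 = 0.002256 mol.
As a count: 0.002256 × 6.022e23 = 1.4e21.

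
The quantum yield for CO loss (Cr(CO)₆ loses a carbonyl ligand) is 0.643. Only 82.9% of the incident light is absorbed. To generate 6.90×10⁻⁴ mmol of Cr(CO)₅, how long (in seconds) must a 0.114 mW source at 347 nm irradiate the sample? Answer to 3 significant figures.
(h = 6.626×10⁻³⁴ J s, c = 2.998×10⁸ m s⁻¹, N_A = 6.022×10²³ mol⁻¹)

Product: 6.90×10⁻⁴ mmol = 6.90×10⁻⁷ mol.
Photons that must be absorbed: 6.90×10⁻⁷ / 0.643 = 1.073×10⁻⁶ mol.
Incident photons needed: 1.073×10⁻⁶ / 0.829 = 1.294×10⁻⁶ mol.
Photon energy: hc/λ = 5.725×10⁻¹⁹ J; per mole, 3.448×10⁵ J mol⁻¹.
Energy required: 1.294×10⁻⁶ × 3.448×10⁵ = 0.4462 J.
Time: 0.4462 J / 0.000114 W = 3910 s.

t ≈ 3910 s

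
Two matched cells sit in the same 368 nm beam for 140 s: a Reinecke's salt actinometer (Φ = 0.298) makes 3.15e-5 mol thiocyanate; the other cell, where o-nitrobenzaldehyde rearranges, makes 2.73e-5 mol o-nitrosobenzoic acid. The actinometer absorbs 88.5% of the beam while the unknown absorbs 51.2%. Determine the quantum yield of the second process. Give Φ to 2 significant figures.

Photons absorbed by the actinometer: 3.15e-5 / 0.298 = 1.057e-4 mol.
Incident flux: 1.057e-4 / 0.885 = 1.194e-4 einstein.
Absorbed by unknown: 0.512 × 1.194e-4 = 6.113e-5 mol.
Φ(unknown) = 2.73e-5 / 6.113e-5 = 0.45.

Φ = 0.45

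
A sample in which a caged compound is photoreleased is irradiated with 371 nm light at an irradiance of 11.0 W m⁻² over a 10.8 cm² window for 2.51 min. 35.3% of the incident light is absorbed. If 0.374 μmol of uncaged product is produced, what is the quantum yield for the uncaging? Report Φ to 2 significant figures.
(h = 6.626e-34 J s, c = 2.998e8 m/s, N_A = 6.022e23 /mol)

Product: 0.374 μmol = 3.74e-7 mol.
Photon energy at 371 nm: hc/λ = (6.626e-34)(2.998e8)/(371e-9) = 5.354e-19 J.
Energy delivered: (11.0 W m⁻²)(10.8e-4 m²)(150.6 s) = 1.789 J.
Photons incident: 1.789 / 5.354e-19 = 3.341e18, i.e. 3.341e18/6.022e23 = 5.548e-6 mol.
Photons absorbed: 0.353 × 5.548e-6 = 1.958e-6 mol.
Φ = 3.74e-7 mol / 1.958e-6 mol photons = 0.19.

Φ = 0.19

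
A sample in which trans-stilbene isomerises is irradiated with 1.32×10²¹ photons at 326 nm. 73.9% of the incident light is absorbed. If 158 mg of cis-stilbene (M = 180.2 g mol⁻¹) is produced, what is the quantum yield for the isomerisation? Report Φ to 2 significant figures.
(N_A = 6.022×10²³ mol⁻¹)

Φ = 0.54

Product: 158 mg / 180.2 g mol⁻¹ = 8.768×10⁻⁴ mol.
Moles of photons: 1.32×10²¹ / 6.022×10²³ = 0.002192 mol.
Photons absorbed: 0.739 × 0.002192 = 0.001620 mol.
Φ = 8.768×10⁻⁴ mol / 0.001620 mol photons = 0.54.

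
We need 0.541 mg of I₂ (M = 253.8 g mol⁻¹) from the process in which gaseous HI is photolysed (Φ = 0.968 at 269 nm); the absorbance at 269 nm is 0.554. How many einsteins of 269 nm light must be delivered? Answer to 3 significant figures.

Product: 0.541 mg / 253.8 g mol⁻¹ = 2.132e-6 mol.
Photons that must be absorbed: 2.132e-6 / 0.968 = 2.202e-6 mol.
Fraction absorbed: 1 − 10^(−0.554) = 0.7207.
Incident photons needed: 2.202e-6 / 0.7207 = 3.055e-6 mol.

3.06e-6 einstein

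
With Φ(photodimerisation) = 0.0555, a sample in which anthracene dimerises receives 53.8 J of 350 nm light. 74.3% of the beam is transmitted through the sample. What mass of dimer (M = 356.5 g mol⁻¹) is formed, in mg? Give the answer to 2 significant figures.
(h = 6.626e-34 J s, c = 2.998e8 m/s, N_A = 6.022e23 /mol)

Photon energy at 350 nm: hc/λ = (6.626e-34)(2.998e8)/(350e-9) = 5.676e-19 J.
Photons incident: 53.8 / 5.676e-19 = 9.479e19, i.e. 9.479e19/6.022e23 = 1.574e-4 mol.
Fraction absorbed: 1 − 74.3/100 = 0.2570.
Photons absorbed: 0.2570 × 1.574e-4 = 4.045e-5 mol.
Product: Φ × n_abs = 0.0555 × 4.045e-5 = 2.245e-6 mol.
Mass: 2.245e-6 × 356.5 = 8.003e-4 g = 0.80 mg.

0.80 mg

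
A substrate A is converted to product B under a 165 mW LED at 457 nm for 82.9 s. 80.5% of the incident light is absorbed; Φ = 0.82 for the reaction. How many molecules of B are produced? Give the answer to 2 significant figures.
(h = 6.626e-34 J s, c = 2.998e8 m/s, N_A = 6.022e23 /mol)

2.1e19 molecules

Photon energy at 457 nm: hc/λ = (6.626e-34)(2.998e8)/(457e-9) = 4.347e-19 J.
Energy delivered: (165 mW)(82.9 s) = 13.68 J.
Photons incident: 13.68 / 4.347e-19 = 3.147e19, i.e. 3.147e19/6.022e23 = 5.226e-5 mol.
Photons absorbed: 0.805 × 5.226e-5 = 4.207e-5 mol.
Product: Φ × n_abs = 0.82 × 4.207e-5 = 3.450e-5 mol.
As a count: 3.450e-5 × 6.022e23 = 2.1e19.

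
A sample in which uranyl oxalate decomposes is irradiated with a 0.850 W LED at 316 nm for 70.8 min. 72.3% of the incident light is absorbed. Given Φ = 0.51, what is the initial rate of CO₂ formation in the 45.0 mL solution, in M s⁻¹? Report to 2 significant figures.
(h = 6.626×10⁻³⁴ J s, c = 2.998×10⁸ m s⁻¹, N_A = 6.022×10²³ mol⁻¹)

1.8×10⁻⁵ M s⁻¹

Photon energy at 316 nm: hc/λ = (6.626×10⁻³⁴)(2.998×10⁸)/(316×10⁻⁹) = 6.286×10⁻¹⁹ J.
Energy delivered: (0.850 W)(4248 s) = 3611 J.
Photons incident: 3611 / 6.286×10⁻¹⁹ = 5.745×10²¹, i.e. 5.745×10²¹/6.022×10²³ = 0.009540 mol.
Photons absorbed: 0.723 × 0.009540 = 0.006897 mol.
Product formed: 0.51 × 0.006897 = 0.003517 mol.
Rate: 0.003517 mol / (4248 s × 0.045 L) = 1.8×10⁻⁵ M s⁻¹.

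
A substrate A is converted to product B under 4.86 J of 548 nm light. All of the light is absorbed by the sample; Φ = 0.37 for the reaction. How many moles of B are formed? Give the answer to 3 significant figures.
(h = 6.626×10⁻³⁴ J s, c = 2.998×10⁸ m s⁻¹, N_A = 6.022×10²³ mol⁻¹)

8.24×10⁻⁶ mol

Photon energy at 548 nm: hc/λ = (6.626×10⁻³⁴)(2.998×10⁸)/(548×10⁻⁹) = 3.625×10⁻¹⁹ J.
Photons incident: 4.86 / 3.625×10⁻¹⁹ = 1.341×10¹⁹, i.e. 1.341×10¹⁹/6.022×10²³ = 2.227×10⁻⁵ mol.
Product: Φ × n_abs = 0.37 × 2.227×10⁻⁵ = 8.240×10⁻⁶ mol.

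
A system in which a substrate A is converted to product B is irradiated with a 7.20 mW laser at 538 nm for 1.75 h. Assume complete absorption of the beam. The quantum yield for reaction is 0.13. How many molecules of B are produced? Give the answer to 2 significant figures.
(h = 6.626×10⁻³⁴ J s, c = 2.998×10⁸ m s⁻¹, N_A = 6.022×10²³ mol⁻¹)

Photon energy at 538 nm: hc/λ = (6.626×10⁻³⁴)(2.998×10⁸)/(538×10⁻⁹) = 3.692×10⁻¹⁹ J.
Energy delivered: (7.20 mW)(6300 s) = 45.36 J.
Photons incident: 45.36 / 3.692×10⁻¹⁹ = 1.229×10²⁰, i.e. 1.229×10²⁰/6.022×10²³ = 2.041×10⁻⁴ mol.
Product: Φ × n_abs = 0.13 × 2.041×10⁻⁴ = 2.653×10⁻⁵ mol.
As a count: 2.653×10⁻⁵ × 6.022×10²³ = 1.6×10¹⁹.

1.6×10¹⁹ molecules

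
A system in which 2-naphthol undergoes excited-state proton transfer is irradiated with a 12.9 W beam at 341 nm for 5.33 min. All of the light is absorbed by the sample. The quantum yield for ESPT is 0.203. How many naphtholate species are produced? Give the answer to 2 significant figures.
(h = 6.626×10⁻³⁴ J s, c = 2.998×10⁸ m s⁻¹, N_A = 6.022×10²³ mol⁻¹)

1.4×10²¹ species

Photon energy at 341 nm: hc/λ = (6.626×10⁻³⁴)(2.998×10⁸)/(341×10⁻⁹) = 5.825×10⁻¹⁹ J.
Energy delivered: (12.9 W)(319.8 s) = 4125 J.
Photons incident: 4125 / 5.825×10⁻¹⁹ = 7.082×10²¹, i.e. 7.082×10²¹/6.022×10²³ = 0.01176 mol.
Product: Φ × n_abs = 0.203 × 0.01176 = 0.002387 mol.
As a count: 0.002387 × 6.022×10²³ = 1.4×10²¹.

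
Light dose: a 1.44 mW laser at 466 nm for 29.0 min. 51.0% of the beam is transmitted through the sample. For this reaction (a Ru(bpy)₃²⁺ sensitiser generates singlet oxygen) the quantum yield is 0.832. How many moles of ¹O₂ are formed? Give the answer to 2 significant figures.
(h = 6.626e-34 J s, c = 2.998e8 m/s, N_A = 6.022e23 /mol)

4.0e-6 mol

Photon energy at 466 nm: hc/λ = (6.626e-34)(2.998e8)/(466e-9) = 4.263e-19 J.
Energy delivered: (1.44 mW)(1740 s) = 2.506 J.
Photons incident: 2.506 / 4.263e-19 = 5.878e18, i.e. 5.878e18/6.022e23 = 9.761e-6 mol.
Fraction absorbed: 1 − 51.0/100 = 0.4900.
Photons absorbed: 0.4900 × 9.761e-6 = 4.783e-6 mol.
Product: Φ × n_abs = 0.832 × 4.783e-6 = 3.979e-6 mol.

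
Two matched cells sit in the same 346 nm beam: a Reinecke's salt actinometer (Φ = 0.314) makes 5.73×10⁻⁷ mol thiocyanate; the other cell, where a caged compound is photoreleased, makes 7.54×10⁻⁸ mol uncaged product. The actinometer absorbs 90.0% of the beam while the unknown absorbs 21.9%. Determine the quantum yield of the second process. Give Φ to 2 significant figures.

Photons absorbed by the actinometer: 5.73×10⁻⁷ / 0.314 = 1.825×10⁻⁶ mol.
Incident flux: 1.825×10⁻⁶ / 0.900 = 2.028×10⁻⁶ einstein.
Absorbed by unknown: 0.219 × 2.028×10⁻⁶ = 4.441×10⁻⁷ mol.
Φ(unknown) = 7.54×10⁻⁸ / 4.441×10⁻⁷ = 0.17.

Φ = 0.17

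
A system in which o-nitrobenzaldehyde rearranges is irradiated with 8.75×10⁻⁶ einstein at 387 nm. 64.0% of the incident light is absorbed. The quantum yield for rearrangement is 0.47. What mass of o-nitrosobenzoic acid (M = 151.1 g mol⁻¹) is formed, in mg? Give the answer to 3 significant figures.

0.398 mg

Photons absorbed: 0.640 × 8.75×10⁻⁶ = 5.600×10⁻⁶ mol.
Product: Φ × n_abs = 0.47 × 5.600×10⁻⁶ = 2.632×10⁻⁶ mol.
Mass: 2.632×10⁻⁶ × 151.1 = 3.977×10⁻⁴ g = 0.398 mg.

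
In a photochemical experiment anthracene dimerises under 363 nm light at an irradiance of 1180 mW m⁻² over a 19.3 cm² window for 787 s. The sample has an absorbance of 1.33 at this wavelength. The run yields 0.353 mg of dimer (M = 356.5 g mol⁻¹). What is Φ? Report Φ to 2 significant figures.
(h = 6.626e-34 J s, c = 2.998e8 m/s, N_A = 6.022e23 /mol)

Φ = 0.19

Product: 0.353 mg / 356.5 g mol⁻¹ = 9.902e-7 mol.
Photon energy at 363 nm: hc/λ = (6.626e-34)(2.998e8)/(363e-9) = 5.472e-19 J.
Energy delivered: (1180 mW m⁻²)(19.3e-4 m²)(787 s) = 1.792 J.
Photons incident: 1.792 / 5.472e-19 = 3.275e18, i.e. 3.275e18/6.022e23 = 5.438e-6 mol.
Fraction absorbed: 1 − 10^(−1.33) = 0.9532.
Photons absorbed: 0.9532 × 5.438e-6 = 5.184e-6 mol.
Φ = 9.902e-7 mol / 5.184e-6 mol photons = 0.19.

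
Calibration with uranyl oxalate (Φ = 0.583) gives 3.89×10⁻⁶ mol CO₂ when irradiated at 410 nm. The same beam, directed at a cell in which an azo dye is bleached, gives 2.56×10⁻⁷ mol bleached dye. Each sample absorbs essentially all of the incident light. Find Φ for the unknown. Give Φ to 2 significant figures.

Photons absorbed by the actinometer: 3.89×10⁻⁶ / 0.583 = 6.672×10⁻⁶ mol.
Φ(unknown) = 2.56×10⁻⁷ / 6.672×10⁻⁶ = 0.038.

Φ = 0.038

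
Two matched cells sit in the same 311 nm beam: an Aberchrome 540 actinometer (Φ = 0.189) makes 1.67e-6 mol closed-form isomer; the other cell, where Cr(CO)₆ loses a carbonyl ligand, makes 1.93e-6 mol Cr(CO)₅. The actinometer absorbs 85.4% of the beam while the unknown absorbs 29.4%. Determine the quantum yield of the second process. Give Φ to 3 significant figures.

Photons absorbed by the actinometer: 1.67e-6 / 0.189 = 8.836e-6 mol.
Incident flux: 8.836e-6 / 0.854 = 1.035e-5 einstein.
Absorbed by unknown: 0.294 × 1.035e-5 = 3.043e-6 mol.
Φ(unknown) = 1.93e-6 / 3.043e-6 = 0.634.

Φ = 0.634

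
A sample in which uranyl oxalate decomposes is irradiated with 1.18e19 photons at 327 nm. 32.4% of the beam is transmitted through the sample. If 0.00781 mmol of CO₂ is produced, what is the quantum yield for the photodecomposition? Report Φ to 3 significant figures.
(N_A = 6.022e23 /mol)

Φ = 0.590

Product: 0.00781 mmol = 7.81e-6 mol.
Moles of photons: 1.18e19 / 6.022e23 = 1.959e-5 mol.
Fraction absorbed: 1 − 32.4/100 = 0.6760.
Photons absorbed: 0.6760 × 1.959e-5 = 1.324e-5 mol.
Φ = 7.81e-6 mol / 1.324e-5 mol photons = 0.590.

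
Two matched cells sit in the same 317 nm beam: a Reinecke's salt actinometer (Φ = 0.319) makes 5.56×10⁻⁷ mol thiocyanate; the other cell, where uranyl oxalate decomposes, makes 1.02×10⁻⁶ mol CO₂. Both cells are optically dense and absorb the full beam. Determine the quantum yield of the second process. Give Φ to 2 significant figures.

Photons absorbed by the actinometer: 5.56×10⁻⁷ / 0.319 = 1.743×10⁻⁶ mol.
Φ(unknown) = 1.02×10⁻⁶ / 1.743×10⁻⁶ = 0.59.

Φ = 0.59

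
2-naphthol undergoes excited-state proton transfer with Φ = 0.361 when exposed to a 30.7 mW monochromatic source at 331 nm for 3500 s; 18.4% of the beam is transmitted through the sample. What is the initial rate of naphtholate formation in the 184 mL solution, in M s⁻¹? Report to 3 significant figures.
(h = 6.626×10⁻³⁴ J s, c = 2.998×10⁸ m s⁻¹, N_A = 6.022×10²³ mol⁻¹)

1.36×10⁻⁷ M s⁻¹

Photon energy at 331 nm: hc/λ = (6.626×10⁻³⁴)(2.998×10⁸)/(331×10⁻⁹) = 6.001×10⁻¹⁹ J.
Energy delivered: (30.7 mW)(3500 s) = 107.4 J.
Photons incident: 107.4 / 6.001×10⁻¹⁹ = 1.790×10²⁰, i.e. 1.790×10²⁰/6.022×10²³ = 2.972×10⁻⁴ mol.
Fraction absorbed: 1 − 18.4/100 = 0.8160.
Photons absorbed: 0.8160 × 2.972×10⁻⁴ = 2.425×10⁻⁴ mol.
Product formed: 0.361 × 2.425×10⁻⁴ = 8.754×10⁻⁵ mol.
Rate: 8.754×10⁻⁵ mol / (3500 s × 0.184 L) = 1.36×10⁻⁷ M s⁻¹.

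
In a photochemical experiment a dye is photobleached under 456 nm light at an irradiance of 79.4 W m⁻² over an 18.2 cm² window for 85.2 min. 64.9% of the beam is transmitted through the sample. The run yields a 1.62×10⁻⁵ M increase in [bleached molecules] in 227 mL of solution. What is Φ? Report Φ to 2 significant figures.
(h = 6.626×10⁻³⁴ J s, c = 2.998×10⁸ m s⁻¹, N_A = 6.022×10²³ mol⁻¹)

Product: (1.62×10⁻⁵ M)(0.227 L) = 3.677×10⁻⁶ mol.
Photon energy at 456 nm: hc/λ = (6.626×10⁻³⁴)(2.998×10⁸)/(456×10⁻⁹) = 4.356×10⁻¹⁹ J.
Energy delivered: (79.4 W m⁻²)(18.2×10⁻⁴ m²)(5112 s) = 738.7 J.
Photons incident: 738.7 / 4.356×10⁻¹⁹ = 1.696×10²¹, i.e. 1.696×10²¹/6.022×10²³ = 0.002816 mol.
Fraction absorbed: 1 − 64.9/100 = 0.3510.
Photons absorbed: 0.3510 × 0.002816 = 9.884×10⁻⁴ mol.
Φ = 3.677×10⁻⁶ mol / 9.884×10⁻⁴ mol photons = 0.0037.

Φ = 0.0037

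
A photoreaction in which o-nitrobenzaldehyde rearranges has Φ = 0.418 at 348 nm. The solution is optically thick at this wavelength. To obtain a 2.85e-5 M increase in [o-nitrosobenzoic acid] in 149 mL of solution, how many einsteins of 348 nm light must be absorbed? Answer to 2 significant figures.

Product: (2.85e-5 M)(0.149 L) = 4.247e-6 mol.
Photons that must be absorbed: 4.247e-6 / 0.418 = 1.016e-5 mol.

1.0e-5 einstein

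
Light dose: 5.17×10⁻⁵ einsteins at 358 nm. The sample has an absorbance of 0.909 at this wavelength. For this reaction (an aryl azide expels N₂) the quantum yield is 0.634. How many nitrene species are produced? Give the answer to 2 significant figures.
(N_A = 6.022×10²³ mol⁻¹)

1.7×10¹⁹ species

Fraction absorbed: 1 − 10^(−0.909) = 0.8767.
Photons absorbed: 0.8767 × 5.17×10⁻⁵ = 4.533×10⁻⁵ mol.
Product: Φ × n_abs = 0.634 × 4.533×10⁻⁵ = 2.874×10⁻⁵ mol.
As a count: 2.874×10⁻⁵ × 6.022×10²³ = 1.7×10¹⁹.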